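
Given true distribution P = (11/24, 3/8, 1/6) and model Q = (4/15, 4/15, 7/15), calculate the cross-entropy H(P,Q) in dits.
0.5335 dits

Cross-entropy: H(P,Q) = -Σ p(x) log q(x)

Alternatively: H(P,Q) = H(P) + D_KL(P||Q)
H(P) = 0.4447 dits
D_KL(P||Q) = 0.0888 dits

H(P,Q) = 0.4447 + 0.0888 = 0.5335 dits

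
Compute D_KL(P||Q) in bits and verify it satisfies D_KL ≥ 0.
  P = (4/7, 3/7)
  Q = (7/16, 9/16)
0.0520 bits

KL divergence satisfies the Gibbs inequality: D_KL(P||Q) ≥ 0 for all distributions P, Q.

D_KL(P||Q) = Σ p(x) log(p(x)/q(x))
Term by term:
  x=0: 4/7 × log_2[(4/7)/(7/16)] = 0.2202
  x=1: 3/7 × log_2[(3/7)/(9/16)] = -0.1681
D_KL(P||Q) = 0.0520 bits

D_KL(P||Q) = 0.0520 ≥ 0 ✓

This non-negativity is a fundamental property: relative entropy cannot be negative because it measures how different Q is from P.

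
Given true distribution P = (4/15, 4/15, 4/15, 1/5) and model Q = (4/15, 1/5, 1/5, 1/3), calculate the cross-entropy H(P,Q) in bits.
2.0639 bits

Cross-entropy: H(P,Q) = -Σ p(x) log q(x)

Alternatively: H(P,Q) = H(P) + D_KL(P||Q)
H(P) = 1.9899 bits
D_KL(P||Q) = 0.0740 bits

H(P,Q) = 1.9899 + 0.0740 = 2.0639 bits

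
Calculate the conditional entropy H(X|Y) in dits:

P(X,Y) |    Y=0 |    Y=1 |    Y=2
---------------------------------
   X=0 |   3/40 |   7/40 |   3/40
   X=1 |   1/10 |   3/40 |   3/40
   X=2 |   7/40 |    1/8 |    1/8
0.4547 dits

Using the chain rule: H(X|Y) = H(X,Y) - H(Y)

First, compute H(X,Y) = 0.9282 dits

Marginal P(Y) = (7/20, 3/8, 11/40)
H(Y) = 0.4735 dits

H(X|Y) = H(X,Y) - H(Y) = 0.9282 - 0.4735 = 0.4547 dits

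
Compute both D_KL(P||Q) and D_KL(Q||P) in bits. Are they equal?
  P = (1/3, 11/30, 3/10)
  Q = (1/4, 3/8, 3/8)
D_KL(P||Q) = 0.0299, D_KL(Q||P) = 0.0291

KL divergence is not symmetric: D_KL(P||Q) ≠ D_KL(Q||P) in general.

D_KL(P||Q) = 0.0299 bits
D_KL(Q||P) = 0.0291 bits

No, they are not equal!

This asymmetry is why KL divergence is not a true distance metric.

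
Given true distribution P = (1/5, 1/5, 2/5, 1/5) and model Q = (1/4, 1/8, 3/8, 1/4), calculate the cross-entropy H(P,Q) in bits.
1.9660 bits

Cross-entropy: H(P,Q) = -Σ p(x) log q(x)

Alternatively: H(P,Q) = H(P) + D_KL(P||Q)
H(P) = 1.9219 bits
D_KL(P||Q) = 0.0441 bits

H(P,Q) = 1.9219 + 0.0441 = 1.9660 bits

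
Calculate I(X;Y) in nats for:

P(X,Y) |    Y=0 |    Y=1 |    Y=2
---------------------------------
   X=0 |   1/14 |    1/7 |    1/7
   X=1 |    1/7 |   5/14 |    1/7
0.0182 nats

Mutual information: I(X;Y) = H(X) + H(Y) - H(X,Y)

Marginals:
P(X) = (5/14, 9/14), H(X) = 0.6518 nats
P(Y) = (3/14, 1/2, 2/7), H(Y) = 1.0346 nats

Joint entropy: H(X,Y) = 1.6682 nats

I(X;Y) = 0.6518 + 1.0346 - 1.6682 = 0.0182 nats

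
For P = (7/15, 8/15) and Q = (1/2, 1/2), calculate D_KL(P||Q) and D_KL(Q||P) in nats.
D_KL(P||Q) = 0.0022, D_KL(Q||P) = 0.0022

KL divergence is not symmetric: D_KL(P||Q) ≠ D_KL(Q||P) in general.

D_KL(P||Q) = 0.0022 nats
D_KL(Q||P) = 0.0022 nats

In this case they happen to be equal (to 4 decimal places).

This asymmetry is why KL divergence is not a true distance metric.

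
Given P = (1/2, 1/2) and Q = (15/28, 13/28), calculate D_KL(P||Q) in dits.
0.0011 dits

KL divergence: D_KL(P||Q) = Σ p(x) log(p(x)/q(x))

Computing term by term:
  x=0: 1/2 × log_10[(1/2)/(15/28)] = 1/2 × -0.0300 = -0.0150
  x=1: 1/2 × log_10[(1/2)/(13/28)] = 1/2 × 0.0322 = 0.0161

D_KL(P||Q) = 0.0011 dits

Note: KL divergence is always non-negative and equals 0 iff P = Q.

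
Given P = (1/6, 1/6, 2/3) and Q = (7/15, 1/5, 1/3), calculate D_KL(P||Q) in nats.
0.2601 nats

KL divergence: D_KL(P||Q) = Σ p(x) log(p(x)/q(x))

Computing term by term:
  x=0: 1/6 × log_e[(1/6)/(7/15)] = 1/6 × -1.0296 = -0.1716
  x=1: 1/6 × log_e[(1/6)/(1/5)] = 1/6 × -0.1823 = -0.0304
  x=2: 2/3 × log_e[(2/3)/(1/3)] = 2/3 × 0.6931 = 0.4621

D_KL(P||Q) = 0.2601 nats

Note: KL divergence is always non-negative and equals 0 iff P = Q.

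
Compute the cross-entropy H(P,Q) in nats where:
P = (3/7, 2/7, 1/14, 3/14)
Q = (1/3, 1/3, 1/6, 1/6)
1.2967 nats

Cross-entropy: H(P,Q) = -Σ p(x) log q(x)

Alternatively: H(P,Q) = H(P) + D_KL(P||Q)
H(P) = 1.2397 nats
D_KL(P||Q) = 0.0570 nats

H(P,Q) = 1.2397 + 0.0570 = 1.2967 nats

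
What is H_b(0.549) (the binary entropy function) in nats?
0.6883 nats

The binary entropy function is:
H(p) = -p log(p) - (1-p) log(1-p)

H(0.549) = -0.549 × log_e(0.549) - 0.451 × log_e(0.451)
H(0.549) = 0.6883 nats

Note: Binary entropy is maximized at p=0.5 (H=1 bit) and minimized at p=0 or p=1 (H=0).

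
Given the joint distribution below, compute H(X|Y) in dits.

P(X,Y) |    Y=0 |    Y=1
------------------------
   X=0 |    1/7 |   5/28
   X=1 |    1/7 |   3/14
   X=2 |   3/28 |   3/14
0.4747 dits

Using the chain rule: H(X|Y) = H(X,Y) - H(Y)

First, compute H(X,Y) = 0.7657 dits

Marginal P(Y) = (11/28, 17/28)
H(Y) = 0.2910 dits

H(X|Y) = H(X,Y) - H(Y) = 0.7657 - 0.2910 = 0.4747 dits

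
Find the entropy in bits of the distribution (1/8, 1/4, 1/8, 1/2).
1.7500 bits

Shannon entropy is H(X) = -Σ p(x) log p(x).

For P = (1/8, 1/4, 1/8, 1/2):
H = -1/8 × log_2(1/8) -1/4 × log_2(1/4) -1/8 × log_2(1/8) -1/2 × log_2(1/2)
H = 1.7500 bits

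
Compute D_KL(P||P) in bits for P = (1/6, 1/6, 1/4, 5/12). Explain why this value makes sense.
0.0000 bits

KL divergence satisfies the Gibbs inequality: D_KL(P||Q) ≥ 0 for all distributions P, Q.

D_KL(P||Q) = Σ p(x) log(p(x)/q(x))
Each term is p(x) × log_2(p(x)/p(x)) = p(x) × log_2(1) = 0, so the sum is 0.
D_KL(P||Q) = 0.0000 bits

When P = Q, the KL divergence is exactly 0, as there is no 'divergence' between identical distributions.

This non-negativity is a fundamental property: relative entropy cannot be negative because it measures how different Q is from P.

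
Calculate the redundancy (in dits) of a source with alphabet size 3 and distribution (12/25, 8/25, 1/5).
0.0260 dits

Redundancy measures how far a source is from maximum entropy:
R = H_max - H(X)

Maximum entropy for 3 symbols: H_max = log_10(3) = 0.4771 dits
Actual entropy: H(X) = 0.4512 dits
Redundancy: R = 0.4771 - 0.4512 = 0.0260 dits

This redundancy represents potential for compression: the source could be compressed by 0.0260 dits per symbol.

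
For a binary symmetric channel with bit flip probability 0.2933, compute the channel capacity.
0.1271 bits

For a binary symmetric channel (BSC) with error probability p:
Capacity C = 1 - H(p) bits per symbol

where H(p) = -p log₂(p) - (1-p) log₂(1-p) is the binary entropy function.

H(0.2933) = 0.8729 bits
C = 1 - 0.8729 = 0.1271 bits per symbol

This means we can reliably transmit up to 0.1271 bits of information per channel use.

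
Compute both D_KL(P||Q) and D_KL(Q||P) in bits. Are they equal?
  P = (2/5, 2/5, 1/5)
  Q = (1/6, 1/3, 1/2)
D_KL(P||Q) = 0.3460, D_KL(Q||P) = 0.3628

KL divergence is not symmetric: D_KL(P||Q) ≠ D_KL(Q||P) in general.

D_KL(P||Q) = 0.3460 bits
D_KL(Q||P) = 0.3628 bits

No, they are not equal!

This asymmetry is why KL divergence is not a true distance metric.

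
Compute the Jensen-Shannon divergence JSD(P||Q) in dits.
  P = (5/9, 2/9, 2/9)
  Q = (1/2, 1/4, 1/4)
0.0007 dits

Jensen-Shannon divergence is:
JSD(P||Q) = 0.5 × D_KL(P||M) + 0.5 × D_KL(Q||M)
where M = 0.5 × (P + Q) is the mixture distribution.

M = 0.5 × (5/9, 2/9, 2/9) + 0.5 × (1/2, 1/4, 1/4) = (19/36, 0.236111, 0.236111)

D_KL(P||M) = 0.0007 dits
D_KL(Q||M) = 0.0007 dits

JSD(P||Q) = 0.5 × 0.0007 + 0.5 × 0.0007 = 0.0007 dits

Unlike KL divergence, JSD is symmetric and bounded: 0 ≤ JSD ≤ log(2).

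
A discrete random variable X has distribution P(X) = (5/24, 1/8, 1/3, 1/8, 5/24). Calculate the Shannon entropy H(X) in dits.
0.6687 dits

Shannon entropy is H(X) = -Σ p(x) log p(x).

For P = (5/24, 1/8, 1/3, 1/8, 5/24):
H = -5/24 × log_10(5/24) -1/8 × log_10(1/8) -1/3 × log_10(1/3) -1/8 × log_10(1/8) -5/24 × log_10(5/24)
H = 0.6687 dits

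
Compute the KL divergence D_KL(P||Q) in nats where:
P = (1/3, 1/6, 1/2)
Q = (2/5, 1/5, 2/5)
0.0204 nats

KL divergence: D_KL(P||Q) = Σ p(x) log(p(x)/q(x))

Computing term by term:
  x=0: 1/3 × log_e[(1/3)/(2/5)] = 1/3 × -0.1823 = -0.0608
  x=1: 1/6 × log_e[(1/6)/(1/5)] = 1/6 × -0.1823 = -0.0304
  x=2: 1/2 × log_e[(1/2)/(2/5)] = 1/2 × 0.2231 = 0.1116

D_KL(P||Q) = 0.0204 nats

Note: KL divergence is always non-negative and equals 0 iff P = Q.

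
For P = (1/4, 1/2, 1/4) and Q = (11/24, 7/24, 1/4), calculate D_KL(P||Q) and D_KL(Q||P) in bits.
D_KL(P||Q) = 0.1702, D_KL(Q||P) = 0.1740

KL divergence is not symmetric: D_KL(P||Q) ≠ D_KL(Q||P) in general.

D_KL(P||Q) = 0.1702 bits
D_KL(Q||P) = 0.1740 bits

No, they are not equal!

This asymmetry is why KL divergence is not a true distance metric.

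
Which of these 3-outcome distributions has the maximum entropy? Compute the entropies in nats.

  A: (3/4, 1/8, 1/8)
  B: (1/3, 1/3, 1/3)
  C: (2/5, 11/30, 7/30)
B

For a discrete distribution over n outcomes, entropy is maximized by the uniform distribution.

Computing entropies:
H(A) = 0.7356 nats
H(B) = 1.0986 nats
H(C) = 1.0740 nats

The uniform distribution (where all probabilities equal 1/3) achieves the maximum entropy of log_e(3) = 1.0986 nats.

Distribution B has the highest entropy.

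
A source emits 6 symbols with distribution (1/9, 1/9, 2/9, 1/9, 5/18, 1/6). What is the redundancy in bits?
0.1020 bits

Redundancy measures how far a source is from maximum entropy:
R = H_max - H(X)

Maximum entropy for 6 symbols: H_max = log_2(6) = 2.5850 bits
Actual entropy: H(X) = 2.4830 bits
Redundancy: R = 2.5850 - 2.4830 = 0.1020 bits

This redundancy represents potential for compression: the source could be compressed by 0.1020 bits per symbol.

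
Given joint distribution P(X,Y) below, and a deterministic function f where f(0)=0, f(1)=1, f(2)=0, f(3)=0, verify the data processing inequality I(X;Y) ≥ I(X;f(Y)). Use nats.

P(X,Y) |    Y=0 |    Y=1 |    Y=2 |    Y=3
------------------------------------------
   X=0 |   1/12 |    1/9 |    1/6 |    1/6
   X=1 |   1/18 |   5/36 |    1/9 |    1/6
I(X;Y) = 0.0084, I(X;f(Y)) = 0.0046, inequality holds: 0.0084 ≥ 0.0046

Data Processing Inequality: For any Markov chain X → Y → Z, we have I(X;Y) ≥ I(X;Z).

Here Z = f(Y) is a deterministic function of Y, forming X → Y → Z.

Original I(X;Y) = 0.0084 nats

After applying f:
P(X,Z) where Z=f(Y):
- P(X,Z=0) = P(X,Y=0) + P(X,Y=2) + P(X,Y=3)
- P(X,Z=1) = P(X,Y=1)

I(X;Z) = I(X;f(Y)) = 0.0046 nats

Verification: 0.0084 ≥ 0.0046 ✓

Information cannot be created by processing; the function f can only lose information about X.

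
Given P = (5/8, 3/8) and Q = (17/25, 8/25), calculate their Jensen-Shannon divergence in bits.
0.0024 bits

Jensen-Shannon divergence is:
JSD(P||Q) = 0.5 × D_KL(P||M) + 0.5 × D_KL(Q||M)
where M = 0.5 × (P + Q) is the mixture distribution.

M = 0.5 × (5/8, 3/8) + 0.5 × (17/25, 8/25) = (0.6525, 0.3475)

D_KL(P||M) = 0.0024 bits
D_KL(Q||M) = 0.0024 bits

JSD(P||Q) = 0.5 × 0.0024 + 0.5 × 0.0024 = 0.0024 bits

Unlike KL divergence, JSD is symmetric and bounded: 0 ≤ JSD ≤ log(2).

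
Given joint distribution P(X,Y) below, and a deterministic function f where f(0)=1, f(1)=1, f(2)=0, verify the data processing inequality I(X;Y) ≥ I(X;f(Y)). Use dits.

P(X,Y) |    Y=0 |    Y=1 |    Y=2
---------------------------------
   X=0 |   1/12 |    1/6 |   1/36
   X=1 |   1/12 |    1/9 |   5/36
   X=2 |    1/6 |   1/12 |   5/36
I(X;Y) = 0.0326, I(X;f(Y)) = 0.0197, inequality holds: 0.0326 ≥ 0.0197

Data Processing Inequality: For any Markov chain X → Y → Z, we have I(X;Y) ≥ I(X;Z).

Here Z = f(Y) is a deterministic function of Y, forming X → Y → Z.

Original I(X;Y) = 0.0326 dits

After applying f:
P(X,Z) where Z=f(Y):
- P(X,Z=0) = P(X,Y=2)
- P(X,Z=1) = P(X,Y=0) + P(X,Y=1)

I(X;Z) = I(X;f(Y)) = 0.0197 dits

Verification: 0.0326 ≥ 0.0197 ✓

Information cannot be created by processing; the function f can only lose information about X.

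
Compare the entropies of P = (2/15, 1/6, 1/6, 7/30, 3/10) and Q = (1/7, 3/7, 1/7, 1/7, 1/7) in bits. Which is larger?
P

Computing entropies in bits:
H(P) = 2.2602
H(Q) = 2.1281

Distribution P has higher entropy.

Intuition: The distribution closer to uniform (more spread out) has higher entropy.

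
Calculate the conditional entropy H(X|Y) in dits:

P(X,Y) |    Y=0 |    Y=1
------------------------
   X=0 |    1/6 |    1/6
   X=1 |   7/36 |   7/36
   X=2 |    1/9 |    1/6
0.4713 dits

Using the chain rule: H(X|Y) = H(X,Y) - H(Y)

First, compute H(X,Y) = 0.7717 dits

Marginal P(Y) = (17/36, 19/36)
H(Y) = 0.3004 dits

H(X|Y) = H(X,Y) - H(Y) = 0.7717 - 0.3004 = 0.4713 dits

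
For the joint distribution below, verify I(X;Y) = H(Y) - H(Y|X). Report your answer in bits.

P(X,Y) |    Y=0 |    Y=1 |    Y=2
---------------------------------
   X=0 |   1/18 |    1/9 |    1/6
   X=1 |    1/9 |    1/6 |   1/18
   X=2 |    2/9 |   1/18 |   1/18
I(X;Y) = 0.1816 bits

Mutual information has multiple equivalent forms:
- I(X;Y) = H(X) - H(X|Y)
- I(X;Y) = H(Y) - H(Y|X)
- I(X;Y) = H(X) + H(Y) - H(X,Y)

Computing all quantities:
H(X) = 1.5850, H(Y) = 1.5715, H(X,Y) = 2.9749
H(X|Y) = 1.4034, H(Y|X) = 1.3900

Verification:
H(X) - H(X|Y) = 1.5850 - 1.4034 = 0.1816
H(Y) - H(Y|X) = 1.5715 - 1.3900 = 0.1816
H(X) + H(Y) - H(X,Y) = 1.5850 + 1.5715 - 2.9749 = 0.1816

All forms give I(X;Y) = 0.1816 bits. ✓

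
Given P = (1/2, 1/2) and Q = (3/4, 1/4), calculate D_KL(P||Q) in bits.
0.2075 bits

KL divergence: D_KL(P||Q) = Σ p(x) log(p(x)/q(x))

Computing term by term:
  x=0: 1/2 × log_2[(1/2)/(3/4)] = 1/2 × -0.5850 = -0.2925
  x=1: 1/2 × log_2[(1/2)/(1/4)] = 1/2 × 1.0000 = 0.5000

D_KL(P||Q) = 0.2075 bits

Note: KL divergence is always non-negative and equals 0 iff P = Q.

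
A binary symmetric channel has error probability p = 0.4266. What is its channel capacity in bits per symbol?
0.0156 bits

For a binary symmetric channel (BSC) with error probability p:
Capacity C = 1 - H(p) bits per symbol

where H(p) = -p log₂(p) - (1-p) log₂(1-p) is the binary entropy function.

H(0.4266) = 0.9844 bits
C = 1 - 0.9844 = 0.0156 bits per symbol

This means we can reliably transmit up to 0.0156 bits of information per channel use.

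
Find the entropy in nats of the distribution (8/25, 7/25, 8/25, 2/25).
1.2877 nats

Shannon entropy is H(X) = -Σ p(x) log p(x).

For P = (8/25, 7/25, 8/25, 2/25):
H = -8/25 × log_e(8/25) -7/25 × log_e(7/25) -8/25 × log_e(8/25) -2/25 × log_e(2/25)
H = 1.2877 nats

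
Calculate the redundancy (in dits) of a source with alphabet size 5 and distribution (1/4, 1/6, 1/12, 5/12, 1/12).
0.0805 dits

Redundancy measures how far a source is from maximum entropy:
R = H_max - H(X)

Maximum entropy for 5 symbols: H_max = log_10(5) = 0.6990 dits
Actual entropy: H(X) = 0.6185 dits
Redundancy: R = 0.6990 - 0.6185 = 0.0805 dits

This redundancy represents potential for compression: the source could be compressed by 0.0805 dits per symbol.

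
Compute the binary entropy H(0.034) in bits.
0.2141 bits

The binary entropy function is:
H(p) = -p log(p) - (1-p) log(1-p)

H(0.034) = -0.034 × log_2(0.034) - 0.966 × log_2(0.966)
H(0.034) = 0.2141 bits

Note: Binary entropy is maximized at p=0.5 (H=1 bit) and minimized at p=0 or p=1 (H=0).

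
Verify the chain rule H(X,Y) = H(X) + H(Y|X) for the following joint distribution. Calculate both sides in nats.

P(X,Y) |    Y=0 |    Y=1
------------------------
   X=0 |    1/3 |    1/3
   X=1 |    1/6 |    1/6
H(X,Y) = 1.3297, H(X) = 0.6365, H(Y|X) = 0.6931 (all in nats)

Chain rule: H(X,Y) = H(X) + H(Y|X)

Left side — joint entropy directly:
H(X,Y) = -Σ p(x,y) log p(x,y) = 1.3297 nats

Right side — compute H(Y|X) from the conditional distributions:
P(X) = (2/3, 1/3), so H(X) = 0.6365 nats
H(Y|X) = Σ_x P(X=x) · H(Y|X=x):
  P(Y|X=0) = (1/2, 1/2), H(Y|X=0) = 0.6931, weight P(X=0) = 2/3
  P(Y|X=1) = (1/2, 1/2), H(Y|X=1) = 0.6931, weight P(X=1) = 1/3
H(Y|X) = 0.6931 nats

H(X) + H(Y|X) = 0.6365 + 0.6931 = 1.3297 nats

Both sides equal 1.3297 nats. ✓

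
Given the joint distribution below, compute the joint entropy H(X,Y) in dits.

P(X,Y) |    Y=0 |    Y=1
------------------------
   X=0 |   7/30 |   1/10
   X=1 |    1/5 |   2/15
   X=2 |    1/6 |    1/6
0.7633 dits

Joint entropy is H(X,Y) = -Σ_{x,y} p(x,y) log p(x,y).

Summing over all non-zero entries:
H(X,Y) = -[7/30·log_10(7/30) + 1/10·log_10(1/10) + 1/5·log_10(1/5) + 2/15·log_10(2/15) + 1/6·log_10(1/6) + 1/6·log_10(1/6)]
H(X,Y) = 0.7633 dits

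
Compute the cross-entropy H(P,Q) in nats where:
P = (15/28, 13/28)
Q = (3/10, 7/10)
0.8106 nats

Cross-entropy: H(P,Q) = -Σ p(x) log q(x)

Alternatively: H(P,Q) = H(P) + D_KL(P||Q)
H(P) = 0.6906 nats
D_KL(P||Q) = 0.1200 nats

H(P,Q) = 0.6906 + 0.1200 = 0.8106 nats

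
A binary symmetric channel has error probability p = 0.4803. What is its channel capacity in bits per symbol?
0.0011 bits

For a binary symmetric channel (BSC) with error probability p:
Capacity C = 1 - H(p) bits per symbol

where H(p) = -p log₂(p) - (1-p) log₂(1-p) is the binary entropy function.

H(0.4803) = 0.9989 bits
C = 1 - 0.9989 = 0.0011 bits per symbol

This means we can reliably transmit up to 0.0011 bits of information per channel use.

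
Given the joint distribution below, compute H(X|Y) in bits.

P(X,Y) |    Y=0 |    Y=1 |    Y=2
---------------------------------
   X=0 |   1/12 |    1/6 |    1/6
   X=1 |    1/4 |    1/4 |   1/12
0.9046 bits

Using the chain rule: H(X|Y) = H(X,Y) - H(Y)

First, compute H(X,Y) = 2.4591 bits

Marginal P(Y) = (1/3, 5/12, 1/4)
H(Y) = 1.5546 bits

H(X|Y) = H(X,Y) - H(Y) = 2.4591 - 1.5546 = 0.9046 bits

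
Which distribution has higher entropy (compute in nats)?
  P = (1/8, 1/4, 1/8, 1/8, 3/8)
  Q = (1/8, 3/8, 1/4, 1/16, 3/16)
P

Computing entropies in nats:
H(P) = 1.4942
H(Q) = 1.4615

Distribution P has higher entropy.

Intuition: The distribution closer to uniform (more spread out) has higher entropy.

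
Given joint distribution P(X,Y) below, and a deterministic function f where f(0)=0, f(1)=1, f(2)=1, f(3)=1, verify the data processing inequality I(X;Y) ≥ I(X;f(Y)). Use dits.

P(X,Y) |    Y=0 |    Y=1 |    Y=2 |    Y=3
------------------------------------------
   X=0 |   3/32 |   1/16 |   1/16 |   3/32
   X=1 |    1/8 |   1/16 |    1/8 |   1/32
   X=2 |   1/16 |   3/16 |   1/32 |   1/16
I(X;Y) = 0.0450, I(X;f(Y)) = 0.0065, inequality holds: 0.0450 ≥ 0.0065

Data Processing Inequality: For any Markov chain X → Y → Z, we have I(X;Y) ≥ I(X;Z).

Here Z = f(Y) is a deterministic function of Y, forming X → Y → Z.

Original I(X;Y) = 0.0450 dits

After applying f:
P(X,Z) where Z=f(Y):
- P(X,Z=0) = P(X,Y=0)
- P(X,Z=1) = P(X,Y=1) + P(X,Y=2) + P(X,Y=3)

I(X;Z) = I(X;f(Y)) = 0.0065 dits

Verification: 0.0450 ≥ 0.0065 ✓

Information cannot be created by processing; the function f can only lose information about X.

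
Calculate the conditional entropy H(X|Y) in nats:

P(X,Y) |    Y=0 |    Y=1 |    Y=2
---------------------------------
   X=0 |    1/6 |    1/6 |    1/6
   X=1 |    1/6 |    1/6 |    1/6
0.6931 nats

Using the chain rule: H(X|Y) = H(X,Y) - H(Y)

First, compute H(X,Y) = 1.7918 nats

Marginal P(Y) = (1/3, 1/3, 1/3)
H(Y) = 1.0986 nats

H(X|Y) = H(X,Y) - H(Y) = 1.7918 - 1.0986 = 0.6931 nats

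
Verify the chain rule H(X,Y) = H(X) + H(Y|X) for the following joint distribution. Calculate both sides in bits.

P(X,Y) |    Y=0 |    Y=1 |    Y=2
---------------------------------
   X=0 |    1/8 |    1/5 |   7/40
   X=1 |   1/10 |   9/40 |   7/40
H(X,Y) = 2.5359, H(X) = 1.0000, H(Y|X) = 1.5359 (all in bits)

Chain rule: H(X,Y) = H(X) + H(Y|X)

Left side — joint entropy directly:
H(X,Y) = -Σ p(x,y) log p(x,y) = 2.5359 bits

Right side — compute H(Y|X) from the conditional distributions:
P(X) = (1/2, 1/2), so H(X) = 1.0000 bits
H(Y|X) = Σ_x P(X=x) · H(Y|X=x):
  P(Y|X=0) = (1/4, 2/5, 7/20), H(Y|X=0) = 1.5589, weight P(X=0) = 1/2
  P(Y|X=1) = (1/5, 9/20, 7/20), H(Y|X=1) = 1.5129, weight P(X=1) = 1/2
H(Y|X) = 1.5359 bits

H(X) + H(Y|X) = 1.0000 + 1.5359 = 2.5359 bits

Both sides equal 2.5359 bits. ✓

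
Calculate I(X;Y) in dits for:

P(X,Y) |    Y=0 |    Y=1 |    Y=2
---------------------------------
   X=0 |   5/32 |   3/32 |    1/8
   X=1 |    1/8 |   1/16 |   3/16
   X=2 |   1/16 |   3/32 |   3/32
0.0112 dits

Mutual information: I(X;Y) = H(X) + H(Y) - H(X,Y)

Marginals:
P(X) = (3/8, 3/8, 1/4), H(X) = 0.4700 dits
P(Y) = (11/32, 1/4, 13/32), H(Y) = 0.4689 dits

Joint entropy: H(X,Y) = 0.9277 dits

I(X;Y) = 0.4700 + 0.4689 - 0.9277 = 0.0112 dits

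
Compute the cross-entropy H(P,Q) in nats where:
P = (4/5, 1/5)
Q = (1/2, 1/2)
0.6931 nats

Cross-entropy: H(P,Q) = -Σ p(x) log q(x)

Alternatively: H(P,Q) = H(P) + D_KL(P||Q)
H(P) = 0.5004 nats
D_KL(P||Q) = 0.1927 nats

H(P,Q) = 0.5004 + 0.1927 = 0.6931 nats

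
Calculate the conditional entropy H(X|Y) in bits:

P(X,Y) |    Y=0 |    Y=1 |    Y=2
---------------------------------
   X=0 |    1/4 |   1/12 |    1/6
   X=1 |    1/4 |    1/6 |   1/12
0.9591 bits

Using the chain rule: H(X|Y) = H(X,Y) - H(Y)

First, compute H(X,Y) = 2.4591 bits

Marginal P(Y) = (1/2, 1/4, 1/4)
H(Y) = 1.5000 bits

H(X|Y) = H(X,Y) - H(Y) = 2.4591 - 1.5000 = 0.9591 bits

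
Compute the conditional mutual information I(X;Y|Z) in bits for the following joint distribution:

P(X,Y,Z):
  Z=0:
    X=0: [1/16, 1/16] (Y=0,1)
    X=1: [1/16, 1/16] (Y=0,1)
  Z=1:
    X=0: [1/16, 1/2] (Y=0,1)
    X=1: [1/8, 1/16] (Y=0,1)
0.1532 bits

Conditional mutual information: I(X;Y|Z) = H(X|Z) + H(Y|Z) - H(X,Y|Z)

H(Z) = 0.8113
H(X,Z) = 1.6697 → H(X|Z) = 0.8585
H(Y,Z) = 1.6697 → H(Y|Z) = 0.8585
H(X,Y,Z) = 2.3750 → H(X,Y|Z) = 1.5637

I(X;Y|Z) = 0.8585 + 0.8585 - 1.5637 = 0.1532 bits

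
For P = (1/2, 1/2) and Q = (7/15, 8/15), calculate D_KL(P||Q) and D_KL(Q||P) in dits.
D_KL(P||Q) = 0.0010, D_KL(Q||P) = 0.0010

KL divergence is not symmetric: D_KL(P||Q) ≠ D_KL(Q||P) in general.

D_KL(P||Q) = 0.0010 dits
D_KL(Q||P) = 0.0010 dits

In this case they happen to be equal (to 4 decimal places).

This asymmetry is why KL divergence is not a true distance metric.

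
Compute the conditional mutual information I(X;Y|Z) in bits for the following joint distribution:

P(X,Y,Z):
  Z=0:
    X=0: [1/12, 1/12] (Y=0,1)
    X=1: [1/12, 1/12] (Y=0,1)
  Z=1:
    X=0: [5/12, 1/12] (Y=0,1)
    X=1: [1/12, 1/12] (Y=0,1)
0.0492 bits

Conditional mutual information: I(X;Y|Z) = H(X|Z) + H(Y|Z) - H(X,Y|Z)

H(Z) = 0.9183
H(X,Z) = 1.7925 → H(X|Z) = 0.8742
H(Y,Z) = 1.7925 → H(Y|Z) = 0.8742
H(X,Y,Z) = 2.6175 → H(X,Y|Z) = 1.6992

I(X;Y|Z) = 0.8742 + 0.8742 - 1.6992 = 0.0492 bits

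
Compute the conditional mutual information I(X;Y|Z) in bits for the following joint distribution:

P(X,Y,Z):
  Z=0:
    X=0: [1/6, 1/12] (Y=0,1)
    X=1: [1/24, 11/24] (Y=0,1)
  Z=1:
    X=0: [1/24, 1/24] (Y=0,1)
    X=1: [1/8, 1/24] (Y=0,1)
0.2138 bits

Conditional mutual information: I(X;Y|Z) = H(X|Z) + H(Y|Z) - H(X,Y|Z)

H(Z) = 0.8113
H(X,Z) = 1.7296 → H(X|Z) = 0.9183
H(Y,Z) = 1.6802 → H(Y|Z) = 0.8689
H(X,Y,Z) = 2.3846 → H(X,Y|Z) = 1.5733

I(X;Y|Z) = 0.9183 + 0.8689 - 1.5733 = 0.2138 bits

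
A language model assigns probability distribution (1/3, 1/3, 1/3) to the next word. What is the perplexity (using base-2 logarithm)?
3.0000

Perplexity is 2^H (or exp(H) for natural log).

First, H = -Σ p log p = 1.5850 bits
Perplexity = 2^1.5850 = 3.0000

Interpretation: The model's uncertainty is equivalent to choosing uniformly among 3.0 options.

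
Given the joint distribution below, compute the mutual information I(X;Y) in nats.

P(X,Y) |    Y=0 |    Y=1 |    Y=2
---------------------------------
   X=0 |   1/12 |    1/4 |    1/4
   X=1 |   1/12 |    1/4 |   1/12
0.0297 nats

Mutual information: I(X;Y) = H(X) + H(Y) - H(X,Y)

Marginals:
P(X) = (7/12, 5/12), H(X) = 0.6792 nats
P(Y) = (1/6, 1/2, 1/3), H(Y) = 1.0114 nats

Joint entropy: H(X,Y) = 1.6609 nats

I(X;Y) = 0.6792 + 1.0114 - 1.6609 = 0.0297 nats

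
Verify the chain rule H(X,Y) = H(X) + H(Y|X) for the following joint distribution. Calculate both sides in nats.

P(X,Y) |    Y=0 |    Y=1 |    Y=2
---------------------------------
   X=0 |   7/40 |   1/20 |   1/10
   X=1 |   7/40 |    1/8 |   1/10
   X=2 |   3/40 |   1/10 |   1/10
H(X,Y) = 2.1351, H(X) = 1.0868, H(Y|X) = 1.0482 (all in nats)

Chain rule: H(X,Y) = H(X) + H(Y|X)

Left side — joint entropy directly:
H(X,Y) = -Σ p(x,y) log p(x,y) = 2.1351 nats

Right side — compute H(Y|X) from the conditional distributions:
P(X) = (13/40, 2/5, 11/40), so H(X) = 1.0868 nats
H(Y|X) = Σ_x P(X=x) · H(Y|X=x):
  P(Y|X=0) = (7/13, 2/13, 4/13), H(Y|X=0) = 0.9840, weight P(X=0) = 13/40
  P(Y|X=1) = (7/16, 5/16, 1/4), H(Y|X=1) = 1.0717, weight P(X=1) = 2/5
  P(Y|X=2) = (3/11, 4/11, 4/11), H(Y|X=2) = 1.0901, weight P(X=2) = 11/40
H(Y|X) = 1.0482 nats

H(X) + H(Y|X) = 1.0868 + 1.0482 = 2.1351 nats

Both sides equal 2.1351 nats. ✓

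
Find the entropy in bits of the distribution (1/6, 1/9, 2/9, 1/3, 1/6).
2.2244 bits

Shannon entropy is H(X) = -Σ p(x) log p(x).

For P = (1/6, 1/9, 2/9, 1/3, 1/6):
H = -1/6 × log_2(1/6) -1/9 × log_2(1/9) -2/9 × log_2(2/9) -1/3 × log_2(1/3) -1/6 × log_2(1/6)
H = 2.2244 bits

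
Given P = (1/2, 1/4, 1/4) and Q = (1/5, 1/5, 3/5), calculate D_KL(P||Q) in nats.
0.2951 nats

KL divergence: D_KL(P||Q) = Σ p(x) log(p(x)/q(x))

Computing term by term:
  x=0: 1/2 × log_e[(1/2)/(1/5)] = 1/2 × 0.9163 = 0.4581
  x=1: 1/4 × log_e[(1/4)/(1/5)] = 1/4 × 0.2231 = 0.0558
  x=2: 1/4 × log_e[(1/4)/(3/5)] = 1/4 × -0.8755 = -0.2189

D_KL(P||Q) = 0.2951 nats

Note: KL divergence is always non-negative and equals 0 iff P = Q.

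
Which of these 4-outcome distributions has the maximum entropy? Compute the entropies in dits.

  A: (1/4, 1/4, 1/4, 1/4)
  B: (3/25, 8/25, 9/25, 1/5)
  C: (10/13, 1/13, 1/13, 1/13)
A

For a discrete distribution over n outcomes, entropy is maximized by the uniform distribution.

Computing entropies:
H(A) = 0.6021 dits
H(B) = 0.5684 dits
H(C) = 0.3447 dits

The uniform distribution (where all probabilities equal 1/4) achieves the maximum entropy of log_10(4) = 0.6021 dits.

Distribution A has the highest entropy.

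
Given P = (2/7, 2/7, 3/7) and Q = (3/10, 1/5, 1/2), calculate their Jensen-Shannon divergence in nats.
0.0053 nats

Jensen-Shannon divergence is:
JSD(P||Q) = 0.5 × D_KL(P||M) + 0.5 × D_KL(Q||M)
where M = 0.5 × (P + Q) is the mixture distribution.

M = 0.5 × (2/7, 2/7, 3/7) + 0.5 × (3/10, 1/5, 1/2) = (0.292857, 0.242857, 13/28)

D_KL(P||M) = 0.0051 nats
D_KL(Q||M) = 0.0055 nats

JSD(P||Q) = 0.5 × 0.0051 + 0.5 × 0.0055 = 0.0053 nats

Unlike KL divergence, JSD is symmetric and bounded: 0 ≤ JSD ≤ log(2).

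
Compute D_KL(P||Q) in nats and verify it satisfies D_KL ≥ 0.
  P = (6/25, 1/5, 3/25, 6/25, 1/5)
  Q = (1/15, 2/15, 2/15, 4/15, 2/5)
0.2120 nats

KL divergence satisfies the Gibbs inequality: D_KL(P||Q) ≥ 0 for all distributions P, Q.

D_KL(P||Q) = Σ p(x) log(p(x)/q(x))
Term by term:
  x=0: 6/25 × log_e[(6/25)/(1/15)] = 0.3074
  x=1: 1/5 × log_e[(1/5)/(2/15)] = 0.0811
  x=2: 3/25 × log_e[(3/25)/(2/15)] = -0.0126
  x=3: 6/25 × log_e[(6/25)/(4/15)] = -0.0253
  x=4: 1/5 × log_e[(1/5)/(2/5)] = -0.1386
D_KL(P||Q) = 0.2120 nats

D_KL(P||Q) = 0.2120 ≥ 0 ✓

This non-negativity is a fundamental property: relative entropy cannot be negative because it measures how different Q is from P.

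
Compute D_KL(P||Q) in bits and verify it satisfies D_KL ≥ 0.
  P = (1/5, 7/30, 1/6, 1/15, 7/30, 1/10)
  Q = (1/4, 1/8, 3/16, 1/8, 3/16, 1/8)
0.0984 bits

KL divergence satisfies the Gibbs inequality: D_KL(P||Q) ≥ 0 for all distributions P, Q.

D_KL(P||Q) = Σ p(x) log(p(x)/q(x))
Term by term:
  x=0: 1/5 × log_2[(1/5)/(1/4)] = -0.0644
  x=1: 7/30 × log_2[(7/30)/(1/8)] = 0.2101
  x=2: 1/6 × log_2[(1/6)/(3/16)] = -0.0283
  x=3: 1/15 × log_2[(1/15)/(1/8)] = -0.0605
  x=4: 7/30 × log_2[(7/30)/(3/16)] = 0.0736
  x=5: 1/10 × log_2[(1/10)/(1/8)] = -0.0322
D_KL(P||Q) = 0.0984 bits

D_KL(P||Q) = 0.0984 ≥ 0 ✓

This non-negativity is a fundamental property: relative entropy cannot be negative because it measures how different Q is from P.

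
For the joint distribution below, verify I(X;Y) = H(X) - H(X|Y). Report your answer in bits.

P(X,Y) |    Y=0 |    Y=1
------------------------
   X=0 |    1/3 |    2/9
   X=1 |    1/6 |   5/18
I(X;Y) = 0.0364 bits

Mutual information has multiple equivalent forms:
- I(X;Y) = H(X) - H(X|Y)
- I(X;Y) = H(Y) - H(Y|X)
- I(X;Y) = H(X) + H(Y) - H(X,Y)

Computing all quantities:
H(X) = 0.9911, H(Y) = 1.0000, H(X,Y) = 1.9547
H(X|Y) = 0.9547, H(Y|X) = 0.9636

Verification:
H(X) - H(X|Y) = 0.9911 - 0.9547 = 0.0364
H(Y) - H(Y|X) = 1.0000 - 0.9636 = 0.0364
H(X) + H(Y) - H(X,Y) = 0.9911 + 1.0000 - 1.9547 = 0.0364

All forms give I(X;Y) = 0.0364 bits. ✓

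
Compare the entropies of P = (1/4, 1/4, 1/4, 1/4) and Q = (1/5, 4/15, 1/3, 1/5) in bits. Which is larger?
P

Computing entropies in bits:
H(P) = 2.0000
H(Q) = 1.9656

Distribution P has higher entropy.

Intuition: The distribution closer to uniform (more spread out) has higher entropy.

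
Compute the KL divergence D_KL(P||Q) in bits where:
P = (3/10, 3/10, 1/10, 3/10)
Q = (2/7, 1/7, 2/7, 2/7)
0.2119 bits

KL divergence: D_KL(P||Q) = Σ p(x) log(p(x)/q(x))

Computing term by term:
  x=0: 3/10 × log_2[(3/10)/(2/7)] = 3/10 × 0.0704 = 0.0211
  x=1: 3/10 × log_2[(3/10)/(1/7)] = 3/10 × 1.0704 = 0.3211
  x=2: 1/10 × log_2[(1/10)/(2/7)] = 1/10 × -1.5146 = -0.1515
  x=3: 3/10 × log_2[(3/10)/(2/7)] = 3/10 × 0.0704 = 0.0211

D_KL(P||Q) = 0.2119 bits

Note: KL divergence is always non-negative and equals 0 iff P = Q.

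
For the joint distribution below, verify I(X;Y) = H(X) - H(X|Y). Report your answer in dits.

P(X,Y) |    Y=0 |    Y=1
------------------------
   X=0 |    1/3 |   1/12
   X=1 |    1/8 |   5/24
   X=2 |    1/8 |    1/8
I(X;Y) = 0.0334 dits

Mutual information has multiple equivalent forms:
- I(X;Y) = H(X) - H(X|Y)
- I(X;Y) = H(Y) - H(Y|X)
- I(X;Y) = H(X) + H(Y) - H(X,Y)

Computing all quantities:
H(X) = 0.4680, H(Y) = 0.2950, H(X,Y) = 0.7296
H(X|Y) = 0.4346, H(Y|X) = 0.2616

Verification:
H(X) - H(X|Y) = 0.4680 - 0.4346 = 0.0334
H(Y) - H(Y|X) = 0.2950 - 0.2616 = 0.0334
H(X) + H(Y) - H(X,Y) = 0.4680 + 0.2950 - 0.7296 = 0.0334

All forms give I(X;Y) = 0.0334 dits. ✓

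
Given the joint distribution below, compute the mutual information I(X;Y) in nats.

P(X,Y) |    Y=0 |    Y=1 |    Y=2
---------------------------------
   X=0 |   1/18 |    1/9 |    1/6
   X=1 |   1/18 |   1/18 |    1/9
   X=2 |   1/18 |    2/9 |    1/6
0.0251 nats

Mutual information: I(X;Y) = H(X) + H(Y) - H(X,Y)

Marginals:
P(X) = (1/3, 2/9, 4/9), H(X) = 1.0609 nats
P(Y) = (1/6, 7/18, 4/9), H(Y) = 1.0263 nats

Joint entropy: H(X,Y) = 2.0621 nats

I(X;Y) = 1.0609 + 1.0263 - 2.0621 = 0.0251 nats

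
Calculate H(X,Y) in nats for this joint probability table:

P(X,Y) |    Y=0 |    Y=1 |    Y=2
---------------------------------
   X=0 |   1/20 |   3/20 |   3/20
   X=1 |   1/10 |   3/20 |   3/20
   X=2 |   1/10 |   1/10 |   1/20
2.1286 nats

Joint entropy is H(X,Y) = -Σ_{x,y} p(x,y) log p(x,y).

Summing over all non-zero entries:
H(X,Y) = -[1/20·log_e(1/20) + 3/20·log_e(3/20) + 3/20·log_e(3/20) + 1/10·log_e(1/10) + 3/20·log_e(3/20) + 3/20·log_e(3/20) + 1/10·log_e(1/10) + 1/10·log_e(1/10) + 1/20·log_e(1/20)]
H(X,Y) = 2.1286 nats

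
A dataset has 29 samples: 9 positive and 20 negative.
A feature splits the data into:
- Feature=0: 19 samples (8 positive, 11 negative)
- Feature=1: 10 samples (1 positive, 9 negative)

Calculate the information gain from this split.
0.0885 bits

Information Gain = H(Y) - H(Y|Feature)

Before split:
P(positive) = 9/29 = 0.3103
H(Y) = 0.8936 bits

After split:
Feature=0: H = 0.9819 bits (weight = 19/29)
Feature=1: H = 0.4690 bits (weight = 10/29)
H(Y|Feature) = (19/29)×0.9819 + (10/29)×0.4690 = 0.8051 bits

Information Gain = 0.8936 - 0.8051 = 0.0885 bits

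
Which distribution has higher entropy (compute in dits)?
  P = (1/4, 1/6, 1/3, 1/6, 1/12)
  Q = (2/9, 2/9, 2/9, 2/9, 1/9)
Q

Computing entropies in dits:
H(P) = 0.6589
H(Q) = 0.6867

Distribution Q has higher entropy.

Intuition: The distribution closer to uniform (more spread out) has higher entropy.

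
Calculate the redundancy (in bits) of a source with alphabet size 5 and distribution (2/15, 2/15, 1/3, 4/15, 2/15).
0.1223 bits

Redundancy measures how far a source is from maximum entropy:
R = H_max - H(X)

Maximum entropy for 5 symbols: H_max = log_2(5) = 2.3219 bits
Actual entropy: H(X) = 2.1996 bits
Redundancy: R = 2.3219 - 2.1996 = 0.1223 bits

This redundancy represents potential for compression: the source could be compressed by 0.1223 bits per symbol.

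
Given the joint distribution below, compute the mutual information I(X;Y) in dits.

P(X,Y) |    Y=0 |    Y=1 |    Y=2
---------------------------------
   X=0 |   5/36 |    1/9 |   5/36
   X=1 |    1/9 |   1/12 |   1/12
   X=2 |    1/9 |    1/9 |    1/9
0.0010 dits

Mutual information: I(X;Y) = H(X) + H(Y) - H(X,Y)

Marginals:
P(X) = (7/18, 5/18, 1/3), H(X) = 0.4731 dits
P(Y) = (13/36, 11/36, 1/3), H(Y) = 0.4761 dits

Joint entropy: H(X,Y) = 0.9481 dits

I(X;Y) = 0.4731 + 0.4761 - 0.9481 = 0.0010 dits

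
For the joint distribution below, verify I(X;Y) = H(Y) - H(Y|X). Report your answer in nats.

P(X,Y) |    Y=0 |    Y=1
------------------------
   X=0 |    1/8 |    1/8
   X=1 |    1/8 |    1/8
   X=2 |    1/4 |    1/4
I(X;Y) = 0.0000 nats

Mutual information has multiple equivalent forms:
- I(X;Y) = H(X) - H(X|Y)
- I(X;Y) = H(Y) - H(Y|X)
- I(X;Y) = H(X) + H(Y) - H(X,Y)

Computing all quantities:
H(X) = 1.0397, H(Y) = 0.6931, H(X,Y) = 1.7329
H(X|Y) = 1.0397, H(Y|X) = 0.6931

Verification:
H(X) - H(X|Y) = 1.0397 - 1.0397 = 0.0000
H(Y) - H(Y|X) = 0.6931 - 0.6931 = 0.0000
H(X) + H(Y) - H(X,Y) = 1.0397 + 0.6931 - 1.7329 = 0.0000

All forms give I(X;Y) = 0.0000 nats. ✓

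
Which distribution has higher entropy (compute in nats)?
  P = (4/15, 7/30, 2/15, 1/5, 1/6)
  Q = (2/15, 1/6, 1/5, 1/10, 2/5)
P

Computing entropies in nats:
H(P) = 1.5812
H(Q) = 1.4859

Distribution P has higher entropy.

Intuition: The distribution closer to uniform (more spread out) has higher entropy.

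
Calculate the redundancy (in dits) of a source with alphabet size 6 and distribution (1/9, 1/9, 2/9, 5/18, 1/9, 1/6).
0.0307 dits

Redundancy measures how far a source is from maximum entropy:
R = H_max - H(X)

Maximum entropy for 6 symbols: H_max = log_10(6) = 0.7782 dits
Actual entropy: H(X) = 0.7475 dits
Redundancy: R = 0.7782 - 0.7475 = 0.0307 dits

This redundancy represents potential for compression: the source could be compressed by 0.0307 dits per symbol.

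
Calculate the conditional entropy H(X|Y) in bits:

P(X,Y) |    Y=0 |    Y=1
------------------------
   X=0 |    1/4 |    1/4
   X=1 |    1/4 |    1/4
1.0000 bits

Using the chain rule: H(X|Y) = H(X,Y) - H(Y)

First, compute H(X,Y) = 2.0000 bits

Marginal P(Y) = (1/2, 1/2)
H(Y) = 1.0000 bits

H(X|Y) = H(X,Y) - H(Y) = 2.0000 - 1.0000 = 1.0000 bits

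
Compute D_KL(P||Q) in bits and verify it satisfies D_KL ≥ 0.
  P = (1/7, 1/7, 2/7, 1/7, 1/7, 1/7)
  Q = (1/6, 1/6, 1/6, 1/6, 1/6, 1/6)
0.0633 bits

KL divergence satisfies the Gibbs inequality: D_KL(P||Q) ≥ 0 for all distributions P, Q.

D_KL(P||Q) = Σ p(x) log(p(x)/q(x))
Term by term:
  x=0: 1/7 × log_2[(1/7)/(1/6)] = -0.0318
  x=1: 1/7 × log_2[(1/7)/(1/6)] = -0.0318
  x=2: 2/7 × log_2[(2/7)/(1/6)] = 0.2222
  x=3: 1/7 × log_2[(1/7)/(1/6)] = -0.0318
  x=4: 1/7 × log_2[(1/7)/(1/6)] = -0.0318
  x=5: 1/7 × log_2[(1/7)/(1/6)] = -0.0318
D_KL(P||Q) = 0.0633 bits

D_KL(P||Q) = 0.0633 ≥ 0 ✓

This non-negativity is a fundamental property: relative entropy cannot be negative because it measures how different Q is from P.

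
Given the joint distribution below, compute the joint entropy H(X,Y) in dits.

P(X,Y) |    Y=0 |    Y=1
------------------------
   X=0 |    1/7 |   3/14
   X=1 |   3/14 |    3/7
0.5651 dits

Joint entropy is H(X,Y) = -Σ_{x,y} p(x,y) log p(x,y).

Summing over all non-zero entries:
H(X,Y) = -[1/7·log_10(1/7) + 3/14·log_10(3/14) + 3/14·log_10(3/14) + 3/7·log_10(3/7)]
H(X,Y) = 0.5651 dits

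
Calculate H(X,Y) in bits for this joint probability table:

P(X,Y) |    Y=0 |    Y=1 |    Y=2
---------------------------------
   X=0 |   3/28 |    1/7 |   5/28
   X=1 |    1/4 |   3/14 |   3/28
2.5116 bits

Joint entropy is H(X,Y) = -Σ_{x,y} p(x,y) log p(x,y).

Summing over all non-zero entries:
H(X,Y) = -[3/28·log_2(3/28) + 1/7·log_2(1/7) + 5/28·log_2(5/28) + 1/4·log_2(1/4) + 3/14·log_2(3/14) + 3/28·log_2(3/28)]
H(X,Y) = 2.5116 bits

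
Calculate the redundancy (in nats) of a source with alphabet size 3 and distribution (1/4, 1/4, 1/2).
0.0589 nats

Redundancy measures how far a source is from maximum entropy:
R = H_max - H(X)

Maximum entropy for 3 symbols: H_max = log_e(3) = 1.0986 nats
Actual entropy: H(X) = 1.0397 nats
Redundancy: R = 1.0986 - 1.0397 = 0.0589 nats

This redundancy represents potential for compression: the source could be compressed by 0.0589 nats per symbol.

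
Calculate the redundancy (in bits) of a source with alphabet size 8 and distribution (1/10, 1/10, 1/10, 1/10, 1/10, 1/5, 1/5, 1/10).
0.0781 bits

Redundancy measures how far a source is from maximum entropy:
R = H_max - H(X)

Maximum entropy for 8 symbols: H_max = log_2(8) = 3.0000 bits
Actual entropy: H(X) = 2.9219 bits
Redundancy: R = 3.0000 - 2.9219 = 0.0781 bits

This redundancy represents potential for compression: the source could be compressed by 0.0781 bits per symbol.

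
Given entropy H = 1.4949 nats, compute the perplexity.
4.4589

Perplexity is e^H (or exp(H) for natural log).

H = 1.4949 nats
Perplexity = e^1.4949 = 4.4589

Interpretation: The model's uncertainty is equivalent to choosing uniformly among 4.5 options.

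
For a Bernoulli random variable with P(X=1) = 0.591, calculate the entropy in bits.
0.9760 bits

The binary entropy function is:
H(p) = -p log(p) - (1-p) log(1-p)

H(0.591) = -0.591 × log_2(0.591) - 0.409 × log_2(0.409)
H(0.591) = 0.9760 bits

Note: Binary entropy is maximized at p=0.5 (H=1 bit) and minimized at p=0 or p=1 (H=0).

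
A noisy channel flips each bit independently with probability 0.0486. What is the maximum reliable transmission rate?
0.7196 bits

For a binary symmetric channel (BSC) with error probability p:
Capacity C = 1 - H(p) bits per symbol

where H(p) = -p log₂(p) - (1-p) log₂(1-p) is the binary entropy function.

H(0.0486) = 0.2804 bits
C = 1 - 0.2804 = 0.7196 bits per symbol

This means we can reliably transmit up to 0.7196 bits of information per channel use.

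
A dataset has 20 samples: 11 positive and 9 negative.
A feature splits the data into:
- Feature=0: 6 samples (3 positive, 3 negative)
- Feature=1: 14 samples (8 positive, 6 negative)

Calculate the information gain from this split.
0.0031 bits

Information Gain = H(Y) - H(Y|Feature)

Before split:
P(positive) = 11/20 = 0.5500
H(Y) = 0.9928 bits

After split:
Feature=0: H = 1.0000 bits (weight = 6/20)
Feature=1: H = 0.9852 bits (weight = 14/20)
H(Y|Feature) = (6/20)×1.0000 + (14/20)×0.9852 = 0.9897 bits

Information Gain = 0.9928 - 0.9897 = 0.0031 bits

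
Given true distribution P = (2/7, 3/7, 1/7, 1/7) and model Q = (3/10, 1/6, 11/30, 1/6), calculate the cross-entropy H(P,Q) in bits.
2.1802 bits

Cross-entropy: H(P,Q) = -Σ p(x) log q(x)

Alternatively: H(P,Q) = H(P) + D_KL(P||Q)
H(P) = 1.8424 bits
D_KL(P||Q) = 0.3378 bits

H(P,Q) = 1.8424 + 0.3378 = 2.1802 bits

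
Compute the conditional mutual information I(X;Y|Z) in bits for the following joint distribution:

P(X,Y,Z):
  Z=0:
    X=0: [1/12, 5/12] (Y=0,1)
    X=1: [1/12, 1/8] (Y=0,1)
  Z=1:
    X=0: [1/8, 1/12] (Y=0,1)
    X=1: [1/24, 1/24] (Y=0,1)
0.0320 bits

Conditional mutual information: I(X;Y|Z) = H(X|Z) + H(Y|Z) - H(X,Y|Z)

H(Z) = 0.8709
H(X,Z) = 1.7417 → H(X|Z) = 0.8708
H(Y,Z) = 1.7158 → H(Y|Z) = 0.8449
H(X,Y,Z) = 2.5546 → H(X,Y|Z) = 1.6837

I(X;Y|Z) = 0.8708 + 0.8449 - 1.6837 = 0.0320 bits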